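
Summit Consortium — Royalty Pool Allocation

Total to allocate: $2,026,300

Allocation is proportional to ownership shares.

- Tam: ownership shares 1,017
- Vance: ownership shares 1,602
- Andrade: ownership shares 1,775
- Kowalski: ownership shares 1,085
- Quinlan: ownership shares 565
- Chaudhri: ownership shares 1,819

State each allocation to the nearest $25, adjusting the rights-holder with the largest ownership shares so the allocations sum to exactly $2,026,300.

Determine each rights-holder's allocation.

Tam: $262,075 · Vance: $412,825 · Andrade: $457,425 · Kowalski: $279,600 · Quinlan: $145,600 · Chaudhri: $468,775

Ownership shares total: 7,863.
Unrounded shares: Tam 1,017/7,863 × $2,026,300 = 262,081.53; Vance 1,602/7,863 × $2,026,300 = 412,836.40; Andrade 1,775/7,863 × $2,026,300 = 457,418.61; Kowalski 1,085/7,863 × $2,026,300 = 279,605.18; Quinlan 565/7,863 × $2,026,300 = 145,600.85; Chaudhri 1,819/7,863 × $2,026,300 = 468,757.43.
At nearest $25: Tam $262,075; Vance $412,825; Andrade $457,425; Kowalski $279,600; Quinlan $145,600; Chaudhri $468,750. Sum = $2,026,275.
Difference $2,026,300 − $2,026,275 = +$25 applied to largest ownership shares (Chaudhri): Chaudhri becomes $468,775.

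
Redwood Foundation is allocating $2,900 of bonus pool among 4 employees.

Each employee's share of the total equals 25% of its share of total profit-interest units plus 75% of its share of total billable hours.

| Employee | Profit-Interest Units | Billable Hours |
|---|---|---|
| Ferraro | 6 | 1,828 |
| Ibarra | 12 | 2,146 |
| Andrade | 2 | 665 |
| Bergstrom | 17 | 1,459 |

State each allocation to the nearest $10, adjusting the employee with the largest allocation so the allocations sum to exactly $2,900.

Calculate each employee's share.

Ferraro: $770; Ibarra: $1,000; Andrade: $280; Bergstrom: $850

Totals — profit-interest units 37, billable hours 6,098.
Blended shares (25% profit-interest units + 75% billable hours): Ferraro 0.2654; Ibarra 0.3450; Andrade 0.0953; Bergstrom 0.2943.
Unrounded shares: Ferraro 769.57; Ibarra 1,000.56; Andrade 276.38; Bergstrom 853.50.
After rounding ($10): Ferraro $770; Ibarra $1,000; Andrade $280; Bergstrom $850. Sum = $2,900.
Sum already equals the total — no adjustment.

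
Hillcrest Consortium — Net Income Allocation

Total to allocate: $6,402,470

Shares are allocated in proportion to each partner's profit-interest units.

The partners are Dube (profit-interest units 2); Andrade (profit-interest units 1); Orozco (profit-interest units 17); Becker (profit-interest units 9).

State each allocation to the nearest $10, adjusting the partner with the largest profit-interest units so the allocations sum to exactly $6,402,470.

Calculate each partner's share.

Dube: $441,550 · Andrade: $220,770 · Orozco: $3,753,180 · Becker: $1,986,970

Sum of profit-interest units: 29.
Pro-rata amounts: Dube 2/29 × $6,402,470 = 441,549.66; Andrade 1/29 × $6,402,470 = 220,774.83; Orozco 17/29 × $6,402,470 = 3,753,172.07; Becker 9/29 × $6,402,470 = 1,986,973.45.
Rounded to nearest $10: Dube $441,550; Andrade $220,770; Orozco $3,753,170; Becker $1,986,970. Sum = $6,402,460.
Difference $6,402,470 − $6,402,460 = +$10 applied to largest profit-interest units (Orozco): Orozco becomes $3,753,180.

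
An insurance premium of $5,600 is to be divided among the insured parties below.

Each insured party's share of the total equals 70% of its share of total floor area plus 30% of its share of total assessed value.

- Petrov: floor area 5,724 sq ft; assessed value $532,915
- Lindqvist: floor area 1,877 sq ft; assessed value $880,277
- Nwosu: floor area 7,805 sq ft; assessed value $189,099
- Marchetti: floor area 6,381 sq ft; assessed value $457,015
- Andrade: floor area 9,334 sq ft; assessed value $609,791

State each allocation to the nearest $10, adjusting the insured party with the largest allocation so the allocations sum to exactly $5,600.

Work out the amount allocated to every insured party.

Petrov: $1,060 · Lindqvist: $790 · Nwosu: $1,100 · Marchetti: $1,090 · Andrade: $1,560

Totals — floor area 31,121, assessed value 2,669,097.
Composite weights (70% floor area + 30% assessed value): Petrov 0.1886; Lindqvist 0.1412; Nwosu 0.1968; Marchetti 0.1949; Andrade 0.2785.
Proportional shares: Petrov 1,056.43; Lindqvist 790.50; Nwosu 1,102.14; Marchetti 1,091.41; Andrade 1,559.53.
Rounded to nearest $10: Petrov $1,060; Lindqvist $790; Nwosu $1,100; Marchetti $1,090; Andrade $1,560. Sum = $5,600.
Rounded total matches; no reconciliation needed.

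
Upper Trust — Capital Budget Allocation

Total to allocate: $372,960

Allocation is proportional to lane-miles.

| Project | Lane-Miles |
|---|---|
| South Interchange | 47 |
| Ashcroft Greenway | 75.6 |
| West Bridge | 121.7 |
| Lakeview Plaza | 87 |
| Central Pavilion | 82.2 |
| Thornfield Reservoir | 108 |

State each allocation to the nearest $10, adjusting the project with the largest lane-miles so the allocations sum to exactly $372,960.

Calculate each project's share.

South Interchange: $33,610 | Ashcroft Greenway: $54,070 | West Bridge: $87,030 | Lakeview Plaza: $62,220 | Central Pavilion: $58,790 | Thornfield Reservoir: $77,240

Combined lane-miles = 47 + 75.6 + 121.7 + 87 + 82.2 + 108 = 521.5.
Unrounded shares: South Interchange 33,612.89; Ashcroft Greenway 54,066.68; West Bridge 87,035.92; Lakeview Plaza 62,219.60; Central Pavilion 58,786.79; Thornfield Reservoir 77,238.12.
Rounded to nearest $10: South Interchange $33,610; Ashcroft Greenway $54,070; West Bridge $87,040; Lakeview Plaza $62,220; Central Pavilion $58,790; Thornfield Reservoir $77,240. Sum = $372,970.
Difference $372,960 − $372,970 = −$10 applied to largest lane-miles (West Bridge): West Bridge becomes $87,030.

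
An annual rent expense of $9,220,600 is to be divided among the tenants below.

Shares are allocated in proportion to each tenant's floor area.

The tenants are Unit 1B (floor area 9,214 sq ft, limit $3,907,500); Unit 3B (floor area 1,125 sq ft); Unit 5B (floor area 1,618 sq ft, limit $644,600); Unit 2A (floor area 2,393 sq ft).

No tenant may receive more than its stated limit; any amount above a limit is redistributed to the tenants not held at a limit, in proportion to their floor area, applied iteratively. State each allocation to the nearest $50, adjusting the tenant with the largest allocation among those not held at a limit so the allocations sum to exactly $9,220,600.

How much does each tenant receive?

Unit 1B: $3,907,500 | Unit 3B: $1,492,900 | Unit 5B: $644,600 | Unit 2A: $3,175,600

Total floor area = 14,350.
Proportional shares (ignoring caps): Unit 1B 5,920,460.52; Unit 3B 722,869.34; Unit 5B 1,039,646.75; Unit 2A 1,537,623.40.
Capped: Unit 1B ($3,907,500), Unit 5B ($644,600); balance $4,668,500 reallocated over remaining floor area 3,518.
Remaining shares: Unit 3B 1,492,911.46 → $1,492,900; Unit 2A 3,175,588.54 → $3,175,600.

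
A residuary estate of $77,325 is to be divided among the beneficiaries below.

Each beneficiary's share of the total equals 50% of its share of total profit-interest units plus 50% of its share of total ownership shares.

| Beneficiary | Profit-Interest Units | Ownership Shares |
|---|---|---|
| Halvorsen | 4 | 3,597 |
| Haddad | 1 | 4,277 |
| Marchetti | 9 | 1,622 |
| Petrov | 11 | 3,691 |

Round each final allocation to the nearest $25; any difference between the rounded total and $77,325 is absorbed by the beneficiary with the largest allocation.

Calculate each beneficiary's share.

Profit-interest units total 25; ownership shares total 13,187.
Composite weights (50% profit-interest units + 50% ownership shares): Halvorsen 0.2164; Haddad 0.1822; Marchetti 0.2415; Petrov 0.3599.
Proportional shares: Halvorsen 16,731.92; Haddad 14,086.09; Marchetti 18,673.98; Petrov 27,833.01.
After rounding ($25): Halvorsen $16,725; Haddad $14,075; Marchetti $18,675; Petrov $27,825. Sum = $77,300.
Difference $77,325 − $77,300 = +$25 applied to largest allocation (Petrov): Petrov becomes $27,850.

Halvorsen: $16,725 | Haddad: $14,075 | Marchetti: $18,675 | Petrov: $27,850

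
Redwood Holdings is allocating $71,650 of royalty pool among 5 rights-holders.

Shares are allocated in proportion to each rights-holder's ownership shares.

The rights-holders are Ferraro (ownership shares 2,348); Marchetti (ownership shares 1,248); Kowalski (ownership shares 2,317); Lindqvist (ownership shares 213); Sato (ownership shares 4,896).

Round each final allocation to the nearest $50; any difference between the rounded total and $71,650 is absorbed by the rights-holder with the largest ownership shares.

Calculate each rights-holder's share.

Ferraro: $15,250 | Marchetti: $8,100 | Kowalski: $15,050 | Lindqvist: $1,400 | Sato: $31,850

Total ownership shares = 2,348 + 1,248 + 2,317 + 213 + 4,896 = 11,022.
Pro-rata amounts: Ferraro 15,263.49; Marchetti 8,112.79; Kowalski 15,061.97; Lindqvist 1,384.64; Sato 31,827.11.
At nearest $50: Ferraro $15,250; Marchetti $8,100; Kowalski $15,050; Lindqvist $1,400; Sato $31,850. Sum = $71,650.
Rounded total matches; no reconciliation needed.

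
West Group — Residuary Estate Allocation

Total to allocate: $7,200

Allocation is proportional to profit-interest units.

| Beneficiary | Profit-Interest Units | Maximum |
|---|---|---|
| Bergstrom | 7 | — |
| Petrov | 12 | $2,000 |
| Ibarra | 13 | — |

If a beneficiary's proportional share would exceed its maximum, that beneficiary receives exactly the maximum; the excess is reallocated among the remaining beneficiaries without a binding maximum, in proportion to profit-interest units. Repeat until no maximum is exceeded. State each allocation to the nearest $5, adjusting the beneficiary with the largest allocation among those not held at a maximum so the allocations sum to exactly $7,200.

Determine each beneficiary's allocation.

Bergstrom: $1,820; Petrov: $2,000; Ibarra: $3,380

Sum of profit-interest units: 32.
Pro-rata shares before constraints: Bergstrom 1,575.00; Petrov 2,700.00; Ibarra 2,925.00.
Held at cap: Petrov ($2,000); balance $5,200 reallocated over remaining profit-interest units 20.
Remaining shares: Bergstrom 1,820.00 → $1,820; Ibarra 3,380.00 → $3,380.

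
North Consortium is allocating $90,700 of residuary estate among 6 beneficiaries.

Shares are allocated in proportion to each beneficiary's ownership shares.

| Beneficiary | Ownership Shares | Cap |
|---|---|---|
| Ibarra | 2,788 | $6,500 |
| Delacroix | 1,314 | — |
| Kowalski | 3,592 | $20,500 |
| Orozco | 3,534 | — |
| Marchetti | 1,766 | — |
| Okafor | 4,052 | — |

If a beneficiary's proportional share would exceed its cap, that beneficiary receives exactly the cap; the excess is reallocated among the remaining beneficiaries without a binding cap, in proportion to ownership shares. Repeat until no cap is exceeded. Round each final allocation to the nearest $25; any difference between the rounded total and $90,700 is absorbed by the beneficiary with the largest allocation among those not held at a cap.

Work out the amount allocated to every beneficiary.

Ownership shares total: 17,046.
Unconstrained shares: Ibarra 14,834.66; Delacroix 6,991.66; Kowalski 19,112.66; Orozco 18,804.05; Marchetti 9,396.70; Okafor 21,560.27.
Cap binds for Ibarra ($6,500); remaining pool $84,200 reallocated over remaining ownership shares 14,258.
Cap binds for Kowalski ($20,500); remaining pool $63,700 reallocated over remaining ownership shares 10,666.
Shares after redistribution: Delacroix 7,847.53 → $7,850; Orozco 21,105.93 → $21,100; Marchetti 10,546.99 → $10,550; Okafor 24,199.55 → $24,200.

Ibarra: $6,500 · Delacroix: $7,850 · Kowalski: $20,500 · Orozco: $21,100 · Marchetti: $10,550 · Okafor: $24,200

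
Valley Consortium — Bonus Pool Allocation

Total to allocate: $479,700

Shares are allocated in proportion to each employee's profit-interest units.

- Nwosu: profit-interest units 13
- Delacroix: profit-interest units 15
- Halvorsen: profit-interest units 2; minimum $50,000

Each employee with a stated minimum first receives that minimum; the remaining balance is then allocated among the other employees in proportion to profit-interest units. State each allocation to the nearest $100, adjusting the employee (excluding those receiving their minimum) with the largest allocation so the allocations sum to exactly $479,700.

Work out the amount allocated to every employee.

Nwosu: $199,500 | Delacroix: $230,200 | Halvorsen: $50,000

Fund the minimums — Halvorsen $50,000. Residual $429,700.
Residual split over remaining profit-interest units 28: Nwosu 199,503.57 → $199,500; Delacroix 230,196.43 → $230,200.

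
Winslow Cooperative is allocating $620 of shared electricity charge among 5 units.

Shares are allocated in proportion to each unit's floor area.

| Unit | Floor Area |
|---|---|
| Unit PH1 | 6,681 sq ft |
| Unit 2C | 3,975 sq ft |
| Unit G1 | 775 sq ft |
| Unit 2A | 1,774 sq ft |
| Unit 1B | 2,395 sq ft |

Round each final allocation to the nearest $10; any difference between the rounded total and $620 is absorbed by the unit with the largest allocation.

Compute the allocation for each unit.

Sum of floor area: 15,600.
Pro-rata amounts: Unit PH1 6,681/15,600 × $620 = 265.53; Unit 2C 3,975/15,600 × $620 = 157.98; Unit G1 775/15,600 × $620 = 30.80; Unit 2A 1,774/15,600 × $620 = 70.51; Unit 1B 2,395/15,600 × $620 = 95.19.
After rounding ($10): Unit PH1 $270; Unit 2C $160; Unit G1 $30; Unit 2A $70; Unit 1B $100. Sum = $630.
Difference $620 − $630 = −$10 applied to largest allocation (Unit PH1): Unit PH1 becomes $260.

Unit PH1: $260 · Unit 2C: $160 · Unit G1: $30 · Unit 2A: $70 · Unit 1B: $100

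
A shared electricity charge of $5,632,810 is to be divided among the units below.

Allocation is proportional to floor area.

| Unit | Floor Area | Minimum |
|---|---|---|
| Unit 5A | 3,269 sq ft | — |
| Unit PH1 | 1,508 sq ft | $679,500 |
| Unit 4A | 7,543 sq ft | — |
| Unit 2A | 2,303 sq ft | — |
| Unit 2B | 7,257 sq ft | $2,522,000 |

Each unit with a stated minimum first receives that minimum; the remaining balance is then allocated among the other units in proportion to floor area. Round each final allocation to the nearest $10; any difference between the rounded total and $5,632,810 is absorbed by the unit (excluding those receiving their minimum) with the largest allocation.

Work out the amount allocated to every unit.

Unit 5A: $606,020 | Unit PH1: $679,500 | Unit 4A: $1,398,350 | Unit 2A: $426,940 | Unit 2B: $2,522,000

Minimums first: Unit PH1 $679,500; Unit 2B $2,522,000. Balance $2,431,310.
Balance split over remaining floor area 13,115: Unit 5A 606,020.01 → $606,020; Unit 4A 1,398,350.84 → $1,398,350; Unit 2A 426,939.15 → $426,940.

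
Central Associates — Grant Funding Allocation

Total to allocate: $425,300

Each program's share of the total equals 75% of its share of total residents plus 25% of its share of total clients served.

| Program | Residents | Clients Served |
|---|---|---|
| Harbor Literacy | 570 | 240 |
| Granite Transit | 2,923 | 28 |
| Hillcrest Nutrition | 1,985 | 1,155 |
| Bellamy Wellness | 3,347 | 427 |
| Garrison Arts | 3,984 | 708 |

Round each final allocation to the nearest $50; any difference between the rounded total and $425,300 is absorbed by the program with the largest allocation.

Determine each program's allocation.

Harbor Literacy: $24,150; Granite Transit: $73,950; Hillcrest Nutrition: $97,450; Bellamy Wellness: $101,100; Garrison Arts: $128,650

Totals — residents 12,809, clients served 2,558.
Blended shares (75% residents + 25% clients served): Harbor Literacy 0.0568; Granite Transit 0.1739; Hillcrest Nutrition 0.2291; Bellamy Wellness 0.2377; Garrison Arts 0.3025.
Unrounded shares: Harbor Literacy 24,170.14; Granite Transit 73,953.59; Hillcrest Nutrition 97,439.64; Bellamy Wellness 101,096.92; Garrison Arts 128,639.71.
At nearest $50: Harbor Literacy $24,150; Granite Transit $73,950; Hillcrest Nutrition $97,450; Bellamy Wellness $101,100; Garrison Arts $128,650. Sum = $425,300.
Sum already equals the total — no adjustment.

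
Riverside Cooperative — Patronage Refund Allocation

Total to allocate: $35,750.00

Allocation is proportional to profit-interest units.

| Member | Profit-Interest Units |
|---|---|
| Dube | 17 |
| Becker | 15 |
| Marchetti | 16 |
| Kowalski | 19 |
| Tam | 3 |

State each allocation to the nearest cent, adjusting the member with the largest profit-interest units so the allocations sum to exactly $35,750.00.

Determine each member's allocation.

Dube: $8,682.14 · Becker: $7,660.71 · Marchetti: $8,171.43 · Kowalski: $9,703.58 · Tam: $1,532.14

Combined profit-interest units = 17 + 15 + 16 + 19 + 3 = 70.
Unrounded shares: Dube 8,682.1429; Becker 7,660.7143; Marchetti 8,171.4286; Kowalski 9,703.5714; Tam 1,532.1429.
Rounded to nearest cent: Dube $8,682.14; Becker $7,660.71; Marchetti $8,171.43; Kowalski $9,703.57; Tam $1,532.14. Sum = $35,749.99.
Difference $35,750.00 − $35,749.99 = +$0.01 applied to largest profit-interest units (Kowalski): Kowalski becomes $9,703.58.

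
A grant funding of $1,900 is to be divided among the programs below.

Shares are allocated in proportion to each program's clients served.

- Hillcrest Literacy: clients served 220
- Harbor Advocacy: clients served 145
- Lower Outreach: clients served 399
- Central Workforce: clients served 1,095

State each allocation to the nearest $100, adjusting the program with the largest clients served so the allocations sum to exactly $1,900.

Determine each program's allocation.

Sum of clients served: 220 + 145 + 399 + 1,095 = 1,859.
Raw shares: Hillcrest Literacy 224.85; Harbor Advocacy 148.20; Lower Outreach 407.80; Central Workforce 1,119.15.
After rounding ($100): Hillcrest Literacy $200; Harbor Advocacy $100; Lower Outreach $400; Central Workforce $1,100. Sum = $1,800.
Difference $1,900 − $1,800 = +$100 applied to largest clients served (Central Workforce): Central Workforce becomes $1,200.

Hillcrest Literacy: $200 | Harbor Advocacy: $100 | Lower Outreach: $400 | Central Workforce: $1,200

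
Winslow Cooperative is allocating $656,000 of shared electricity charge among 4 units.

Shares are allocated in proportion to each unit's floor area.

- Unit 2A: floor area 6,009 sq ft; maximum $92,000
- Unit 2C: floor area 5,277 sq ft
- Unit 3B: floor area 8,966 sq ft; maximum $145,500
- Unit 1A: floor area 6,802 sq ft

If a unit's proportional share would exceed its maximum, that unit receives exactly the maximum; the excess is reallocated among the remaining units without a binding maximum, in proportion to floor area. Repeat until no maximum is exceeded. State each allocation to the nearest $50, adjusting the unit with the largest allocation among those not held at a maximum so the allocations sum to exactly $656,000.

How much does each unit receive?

Unit 2A: $92,000; Unit 2C: $182,850; Unit 3B: $145,500; Unit 1A: $235,650

Floor area total: 27,054.
Proportional shares (ignoring caps): Unit 2A 145,705.03; Unit 2C 127,955.64; Unit 3B 217,405.78; Unit 1A 164,933.54.
Held at cap: Unit 2A ($92,000), Unit 3B ($145,500); balance $418,500 reallocated over remaining floor area 12,079.
Redistributed shares: Unit 2C 182,831.73 → $182,850; Unit 1A 235,668.27 → $235,650.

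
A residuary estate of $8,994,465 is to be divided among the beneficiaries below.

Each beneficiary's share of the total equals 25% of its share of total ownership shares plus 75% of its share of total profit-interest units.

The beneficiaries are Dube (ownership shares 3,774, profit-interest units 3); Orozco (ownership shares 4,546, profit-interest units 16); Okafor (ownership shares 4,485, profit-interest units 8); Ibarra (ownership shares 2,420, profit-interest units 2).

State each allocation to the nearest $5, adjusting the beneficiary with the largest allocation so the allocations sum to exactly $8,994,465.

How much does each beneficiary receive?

Totals — ownership shares 15,225, profit-interest units 29.
Combined weights (25% ownership shares + 75% profit-interest units): Dube 0.1396; Orozco 0.4884; Okafor 0.2805; Ibarra 0.0915.
Unrounded shares: Dube 1,255,237.41; Orozco 4,393,257.08; Okafor 2,523,324.05; Ibarra 822,646.47.
At nearest $5: Dube $1,255,235; Orozco $4,393,255; Okafor $2,523,325; Ibarra $822,645. Sum = $8,994,460.
Difference $8,994,465 − $8,994,460 = +$5 applied to largest allocation (Orozco): Orozco becomes $4,393,260.

Dube: $1,255,235; Orozco: $4,393,260; Okafor: $2,523,325; Ibarra: $822,645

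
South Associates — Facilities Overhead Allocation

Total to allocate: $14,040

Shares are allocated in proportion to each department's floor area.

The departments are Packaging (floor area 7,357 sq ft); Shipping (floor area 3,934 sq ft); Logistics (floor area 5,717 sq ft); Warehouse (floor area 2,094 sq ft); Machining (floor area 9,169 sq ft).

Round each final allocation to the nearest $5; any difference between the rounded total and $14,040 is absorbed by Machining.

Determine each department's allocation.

Packaging: $3,655 · Shipping: $1,955 · Logistics: $2,840 · Warehouse: $1,040 · Machining: $4,550

Combined floor area = 28,271.
Raw shares: Packaging 7,357/28,271 × $14,040 = 3,653.65; Shipping 3,934/28,271 × $14,040 = 1,953.71; Logistics 5,717/28,271 × $14,040 = 2,839.19; Warehouse 2,094/28,271 × $14,040 = 1,039.93; Machining 9,169/28,271 × $14,040 = 4,553.53.
At nearest $5: Packaging $3,655; Shipping $1,955; Logistics $2,840; Warehouse $1,040; Machining $4,555. Sum = $14,045.
Difference $14,040 − $14,045 = −$5 applied to Machining: Machining becomes $4,550.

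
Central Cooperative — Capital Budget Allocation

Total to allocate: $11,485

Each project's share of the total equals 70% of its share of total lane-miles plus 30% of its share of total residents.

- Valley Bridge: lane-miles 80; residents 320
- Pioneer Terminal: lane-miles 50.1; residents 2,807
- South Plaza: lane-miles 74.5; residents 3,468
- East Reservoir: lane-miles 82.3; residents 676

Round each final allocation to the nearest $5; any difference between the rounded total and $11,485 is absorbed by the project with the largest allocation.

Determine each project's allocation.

Lane-miles total 286.9; residents total 7,271.
Blended shares (70% lane-miles + 30% residents): Valley Bridge 0.2084; Pioneer Terminal 0.2381; South Plaza 0.3249; East Reservoir 0.2287.
Pro-rata amounts: Valley Bridge 2,393.39; Pioneer Terminal 2,734.05; South Plaza 3,731.01; East Reservoir 2,626.54.
Rounded to nearest $5: Valley Bridge $2,395; Pioneer Terminal $2,735; South Plaza $3,730; East Reservoir $2,625. Sum = $11,485.
No rounding difference to absorb.

Valley Bridge: $2,395; Pioneer Terminal: $2,735; South Plaza: $3,730; East Reservoir: $2,625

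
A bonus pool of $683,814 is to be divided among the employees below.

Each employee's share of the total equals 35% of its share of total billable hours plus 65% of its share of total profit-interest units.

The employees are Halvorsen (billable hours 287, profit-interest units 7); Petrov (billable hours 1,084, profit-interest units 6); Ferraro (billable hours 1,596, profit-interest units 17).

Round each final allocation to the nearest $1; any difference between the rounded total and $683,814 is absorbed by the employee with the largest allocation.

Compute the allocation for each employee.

Billable hours total 2,967; profit-interest units total 30.
Blended shares (35% billable hours + 65% profit-interest units): Halvorsen 0.1855; Petrov 0.2579; Ferraro 0.5566.
Unrounded shares: Halvorsen 126,862.82; Petrov 176,337.35; Ferraro 380,613.82.
Rounded to nearest $1: Halvorsen $126,863; Petrov $176,337; Ferraro $380,614. Sum = $683,814.
Rounded total matches; no reconciliation needed.

Halvorsen: $126,863; Petrov: $176,337; Ferraro: $380,614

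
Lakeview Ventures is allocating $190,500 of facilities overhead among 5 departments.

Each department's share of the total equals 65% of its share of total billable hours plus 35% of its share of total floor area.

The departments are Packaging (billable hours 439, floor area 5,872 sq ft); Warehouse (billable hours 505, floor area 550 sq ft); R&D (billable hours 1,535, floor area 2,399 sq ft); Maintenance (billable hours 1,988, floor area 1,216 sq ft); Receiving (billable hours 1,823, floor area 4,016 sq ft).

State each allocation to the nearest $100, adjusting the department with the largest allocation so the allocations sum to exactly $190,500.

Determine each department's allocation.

Packaging: $36,500 | Warehouse: $12,600 | R&D: $41,600 | Maintenance: $44,900 | Receiving: $54,900

Billable hours total 6,290; floor area total 14,053.
Composite weights (65% billable hours + 35% floor area): Packaging 0.1916; Warehouse 0.0659; R&D 0.2184; Maintenance 0.2357; Receiving 0.2884.
Raw shares: Packaging 36,502.09; Warehouse 12,550.93; R&D 41,600.17; Maintenance 44,905.15; Receiving 54,941.66.
At nearest $100: Packaging $36,500; Warehouse $12,600; R&D $41,600; Maintenance $44,900; Receiving $54,900. Sum = $190,500.
No rounding difference to absorb.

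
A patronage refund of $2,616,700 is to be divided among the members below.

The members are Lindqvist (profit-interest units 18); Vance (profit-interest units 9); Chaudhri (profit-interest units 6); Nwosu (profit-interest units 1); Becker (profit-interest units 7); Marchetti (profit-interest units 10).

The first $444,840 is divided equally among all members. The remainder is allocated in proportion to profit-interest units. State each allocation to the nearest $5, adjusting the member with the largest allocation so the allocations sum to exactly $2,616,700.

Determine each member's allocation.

Lindqvist: $840,675 · Vance: $457,410 · Chaudhri: $329,655 · Nwosu: $116,725 · Becker: $372,240 · Marchetti: $499,995

First tranche $444,840 split equally: $74,140 each.
Remainder $2,171,860 by profit-interest units (total 51): Lindqvist 766,538.82 → $766,540; Vance 383,269.41 → $383,270; Chaudhri 255,512.94 → $255,515; Nwosu 42,585.49 → $42,585; Becker 298,098.43 → $298,100; Marchetti 425,854.90 → $425,855.
Rounding difference −$5 on remainder applied to Lindqvist.
Totals: Lindqvist $74,140 + $766,535 = $840,675; Vance $74,140 + $383,270 = $457,410; Chaudhri $74,140 + $255,515 = $329,655; Nwosu $74,140 + $42,585 = $116,725; Becker $74,140 + $298,100 = $372,240; Marchetti $74,140 + $425,855 = $499,995.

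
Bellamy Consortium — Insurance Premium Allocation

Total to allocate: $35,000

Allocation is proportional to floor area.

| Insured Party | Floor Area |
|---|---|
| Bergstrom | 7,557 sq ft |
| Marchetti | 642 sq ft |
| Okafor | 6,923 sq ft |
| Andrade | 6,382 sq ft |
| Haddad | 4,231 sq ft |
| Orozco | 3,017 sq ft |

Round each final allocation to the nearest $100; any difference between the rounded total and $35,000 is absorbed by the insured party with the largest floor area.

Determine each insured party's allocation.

Bergstrom: $9,100; Marchetti: $800; Okafor: $8,400; Andrade: $7,800; Haddad: $5,200; Orozco: $3,700

Sum of floor area: 28,752.
Unrounded shares: Bergstrom 7,557/28,752 × $35,000 = 9,199.19; Marchetti 642/28,752 × $35,000 = 781.51; Okafor 6,923/28,752 × $35,000 = 8,427.41; Andrade 6,382/28,752 × $35,000 = 7,768.85; Haddad 4,231/28,752 × $35,000 = 5,150.42; Orozco 3,017/28,752 × $35,000 = 3,672.61.
Rounded to nearest $100: Bergstrom $9,200; Marchetti $800; Okafor $8,400; Andrade $7,800; Haddad $5,200; Orozco $3,700. Sum = $35,100.
Difference $35,000 − $35,100 = −$100 applied to largest floor area (Bergstrom): Bergstrom becomes $9,100.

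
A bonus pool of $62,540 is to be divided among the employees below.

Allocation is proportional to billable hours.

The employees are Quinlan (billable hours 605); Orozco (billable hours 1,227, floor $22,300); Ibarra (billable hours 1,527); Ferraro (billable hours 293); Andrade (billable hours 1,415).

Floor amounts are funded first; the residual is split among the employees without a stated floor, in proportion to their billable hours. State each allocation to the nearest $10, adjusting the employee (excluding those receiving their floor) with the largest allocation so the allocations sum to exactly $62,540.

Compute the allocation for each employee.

Quinlan: $6,340 | Orozco: $22,300 | Ibarra: $16,000 | Ferraro: $3,070 | Andrade: $14,830

Fund the minimums — Orozco $22,300. Remaining pool $40,240.
Remaining pool split over remaining billable hours 3,840: Quinlan 6,339.90 → $6,340; Ibarra 16,001.69 → $16,000; Ferraro 3,070.40 → $3,070; Andrade 14,828.02 → $14,830.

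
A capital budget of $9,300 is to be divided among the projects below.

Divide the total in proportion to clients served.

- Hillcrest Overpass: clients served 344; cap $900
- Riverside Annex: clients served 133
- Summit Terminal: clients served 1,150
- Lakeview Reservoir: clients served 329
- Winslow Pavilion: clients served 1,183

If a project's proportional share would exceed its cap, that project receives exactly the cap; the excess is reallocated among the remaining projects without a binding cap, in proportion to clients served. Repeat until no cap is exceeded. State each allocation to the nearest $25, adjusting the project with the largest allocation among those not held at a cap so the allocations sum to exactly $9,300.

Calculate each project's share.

Hillcrest Overpass: $900 · Riverside Annex: $400 · Summit Terminal: $3,450 · Lakeview Reservoir: $1,000 · Winslow Pavilion: $3,550

Total clients served = 3,139.
Proportional shares (ignoring caps): Hillcrest Overpass 1,019.18; Riverside Annex 394.04; Summit Terminal 3,407.14; Lakeview Reservoir 974.74; Winslow Pavilion 3,504.91.
Capped: Hillcrest Overpass ($900); remaining pool $8,400 reallocated over remaining clients served 2,795.
Redistributed shares: Riverside Annex 399.71 → $400; Summit Terminal 3,456.17 → $3,450; Lakeview Reservoir 988.77 → $1,000; Winslow Pavilion 3,555.35 → $3,550.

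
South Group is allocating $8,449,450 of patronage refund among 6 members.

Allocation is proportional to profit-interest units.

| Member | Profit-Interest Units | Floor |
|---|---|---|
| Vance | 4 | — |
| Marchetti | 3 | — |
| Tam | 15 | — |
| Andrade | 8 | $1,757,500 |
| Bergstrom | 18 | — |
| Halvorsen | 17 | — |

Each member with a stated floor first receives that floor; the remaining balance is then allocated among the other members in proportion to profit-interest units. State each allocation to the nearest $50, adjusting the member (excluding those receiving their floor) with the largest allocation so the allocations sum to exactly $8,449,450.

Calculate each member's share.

Minimums first: Andrade $1,757,500. Remaining pool $6,691,950.
Remaining pool split over remaining profit-interest units 57: Vance 469,610.53 → $469,600; Marchetti 352,207.89 → $352,200; Tam 1,761,039.47 → $1,761,050; Bergstrom 2,113,247.37 → $2,113,250; Halvorsen 1,995,844.74 → $1,995,850.

Vance: $469,600 · Marchetti: $352,200 · Tam: $1,761,050 · Andrade: $1,757,500 · Bergstrom: $2,113,250 · Halvorsen: $1,995,850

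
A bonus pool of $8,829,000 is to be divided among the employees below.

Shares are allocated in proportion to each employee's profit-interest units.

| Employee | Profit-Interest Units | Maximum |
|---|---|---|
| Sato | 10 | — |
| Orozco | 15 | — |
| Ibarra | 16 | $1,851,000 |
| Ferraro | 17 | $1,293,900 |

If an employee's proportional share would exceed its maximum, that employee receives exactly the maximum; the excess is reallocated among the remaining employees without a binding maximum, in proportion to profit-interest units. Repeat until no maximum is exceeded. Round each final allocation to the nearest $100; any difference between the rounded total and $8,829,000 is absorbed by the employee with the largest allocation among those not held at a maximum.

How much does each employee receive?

Sato: $2,273,600 · Orozco: $3,410,500 · Ibarra: $1,851,000 · Ferraro: $1,293,900

Profit-interest units total: 58.
Pro-rata shares before constraints: Sato 1,522,241.38; Orozco 2,283,362.07; Ibarra 2,435,586.21; Ferraro 2,587,810.34.
Held at cap: Ibarra ($1,851,000), Ferraro ($1,293,900); remaining pool $5,684,100 reallocated over remaining profit-interest units 25.
Redistributed shares: Sato 2,273,640.00 → $2,273,600; Orozco 3,410,460.00 → $3,410,500.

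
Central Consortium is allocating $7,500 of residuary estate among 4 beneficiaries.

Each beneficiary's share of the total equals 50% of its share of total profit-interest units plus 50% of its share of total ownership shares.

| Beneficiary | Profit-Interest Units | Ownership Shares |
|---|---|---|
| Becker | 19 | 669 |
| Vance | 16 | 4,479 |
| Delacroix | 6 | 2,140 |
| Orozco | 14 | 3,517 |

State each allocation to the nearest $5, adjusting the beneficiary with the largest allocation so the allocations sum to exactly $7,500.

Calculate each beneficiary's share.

Profit-interest units total 55; ownership shares total 10,805.
Blended shares (50% profit-interest units + 50% ownership shares): Becker 0.2037; Vance 0.3527; Delacroix 0.1536; Orozco 0.2900.
Unrounded shares: Becker 1,527.64; Vance 2,645.40; Delacroix 1,151.80; Orozco 2,175.16.
After rounding ($5): Becker $1,530; Vance $2,645; Delacroix $1,150; Orozco $2,175. Sum = $7,500.
No rounding difference to absorb.

Becker: $1,530 | Vance: $2,645 | Delacroix: $1,150 | Orozco: $2,175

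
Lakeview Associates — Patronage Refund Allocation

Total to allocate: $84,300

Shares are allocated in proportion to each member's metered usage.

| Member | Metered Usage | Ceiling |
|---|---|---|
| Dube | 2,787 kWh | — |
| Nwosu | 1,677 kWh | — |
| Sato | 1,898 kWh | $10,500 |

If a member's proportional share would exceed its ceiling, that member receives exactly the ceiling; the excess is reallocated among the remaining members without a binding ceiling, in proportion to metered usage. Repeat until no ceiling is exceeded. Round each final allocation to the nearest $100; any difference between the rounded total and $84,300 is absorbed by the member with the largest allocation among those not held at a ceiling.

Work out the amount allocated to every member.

Dube: $46,100 · Nwosu: $27,700 · Sato: $10,500

Combined metered usage = 6,362.
Unconstrained shares: Dube 36,929.28; Nwosu 22,221.17; Sato 25,149.54.
Cap binds for Sato ($10,500); remaining pool $73,800 reallocated over remaining metered usage 4,464.
Shares after redistribution: Dube 46,075.40 → $46,100; Nwosu 27,724.60 → $27,700.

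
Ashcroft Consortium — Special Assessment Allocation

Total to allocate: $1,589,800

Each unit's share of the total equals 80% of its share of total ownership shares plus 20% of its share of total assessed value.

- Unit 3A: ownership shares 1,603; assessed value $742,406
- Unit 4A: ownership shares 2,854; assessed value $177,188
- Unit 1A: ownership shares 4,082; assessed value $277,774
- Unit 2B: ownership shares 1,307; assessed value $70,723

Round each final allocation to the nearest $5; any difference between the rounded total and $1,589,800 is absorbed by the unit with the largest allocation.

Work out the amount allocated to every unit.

Totals — ownership shares 9,846, assessed value 1,268,091.
Combined weights (80% ownership shares + 20% assessed value): Unit 3A 0.2473; Unit 4A 0.2598; Unit 1A 0.3755; Unit 2B 0.1173.
Pro-rata amounts: Unit 3A 393,214.96; Unit 4A 413,088.47; Unit 1A 596,934.08; Unit 2B 186,562.48.
Rounded to nearest $5: Unit 3A $393,215; Unit 4A $413,090; Unit 1A $596,935; Unit 2B $186,560. Sum = $1,589,800.
Sum already equals the total — no adjustment.

Unit 3A: $393,215; Unit 4A: $413,090; Unit 1A: $596,935; Unit 2B: $186,560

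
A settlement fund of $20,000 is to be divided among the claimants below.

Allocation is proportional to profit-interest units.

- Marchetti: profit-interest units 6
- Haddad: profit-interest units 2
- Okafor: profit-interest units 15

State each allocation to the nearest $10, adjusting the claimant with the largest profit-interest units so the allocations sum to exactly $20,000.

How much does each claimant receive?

Marchetti: $5,220 | Haddad: $1,740 | Okafor: $13,040

Profit-interest units total: 6 + 2 + 15 = 23.
Proportional shares: Marchetti 5,217.39; Haddad 1,739.13; Okafor 13,043.48.
Rounded to nearest $10: Marchetti $5,220; Haddad $1,740; Okafor $13,040. Sum = $20,000.
No rounding difference to absorb.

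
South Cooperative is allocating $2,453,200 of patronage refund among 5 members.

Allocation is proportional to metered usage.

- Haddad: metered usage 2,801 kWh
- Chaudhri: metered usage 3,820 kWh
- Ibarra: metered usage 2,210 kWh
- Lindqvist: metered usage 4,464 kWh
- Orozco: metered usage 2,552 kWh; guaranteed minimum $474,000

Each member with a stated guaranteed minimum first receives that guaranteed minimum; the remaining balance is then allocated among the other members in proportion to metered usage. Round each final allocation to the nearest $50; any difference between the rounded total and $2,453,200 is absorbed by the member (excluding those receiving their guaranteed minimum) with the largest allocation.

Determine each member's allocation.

Haddad: $417,000 · Chaudhri: $568,700 · Ibarra: $329,000 · Lindqvist: $664,500 · Orozco: $474,000

Guaranteed amounts: Orozco $474,000. Residual $1,979,200.
Residual split over remaining metered usage 13,295: Haddad 416,979.26 → $417,000; Chaudhri 568,675.74 → $568,700; Ibarra 328,998.27 → $329,000; Lindqvist 664,546.73 → $664,550.
Rounding difference −$50 applied to Lindqvist → $664,500.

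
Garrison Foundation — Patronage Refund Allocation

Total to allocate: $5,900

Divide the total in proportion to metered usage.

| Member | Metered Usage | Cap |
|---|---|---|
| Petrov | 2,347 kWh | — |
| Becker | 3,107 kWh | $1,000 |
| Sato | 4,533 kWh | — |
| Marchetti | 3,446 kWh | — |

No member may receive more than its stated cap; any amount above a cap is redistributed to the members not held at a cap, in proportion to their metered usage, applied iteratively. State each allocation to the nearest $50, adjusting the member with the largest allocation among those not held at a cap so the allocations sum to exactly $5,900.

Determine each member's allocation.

Metered usage total: 13,433.
Pro-rata shares before constraints: Petrov 1,030.84; Becker 1,364.65; Sato 1,990.97; Marchetti 1,513.54.
Cap binds for Becker ($1,000); balance $4,900 reallocated over remaining metered usage 10,326.
Shares after redistribution: Petrov 1,113.72 → $1,100; Sato 2,151.05 → $2,150; Marchetti 1,635.23 → $1,650.

Petrov: $1,100; Becker: $1,000; Sato: $2,150; Marchetti: $1,650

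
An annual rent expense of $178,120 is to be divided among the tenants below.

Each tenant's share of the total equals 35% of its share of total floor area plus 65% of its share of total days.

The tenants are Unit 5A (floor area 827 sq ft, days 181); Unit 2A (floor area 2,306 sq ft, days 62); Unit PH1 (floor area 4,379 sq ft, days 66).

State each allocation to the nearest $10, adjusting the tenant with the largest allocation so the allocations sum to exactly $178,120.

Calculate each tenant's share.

Floor area total 7,512; days total 309.
Composite weights (35% floor area + 65% days): Unit 5A 0.4193; Unit 2A 0.2379; Unit PH1 0.3429.
Pro-rata amounts: Unit 5A 74,681.44; Unit 2A 42,368.00; Unit PH1 61,070.55.
Rounded to nearest $10: Unit 5A $74,680; Unit 2A $42,370; Unit PH1 $61,070. Sum = $178,120.
Rounded total matches; no reconciliation needed.

Unit 5A: $74,680; Unit 2A: $42,370; Unit PH1: $61,070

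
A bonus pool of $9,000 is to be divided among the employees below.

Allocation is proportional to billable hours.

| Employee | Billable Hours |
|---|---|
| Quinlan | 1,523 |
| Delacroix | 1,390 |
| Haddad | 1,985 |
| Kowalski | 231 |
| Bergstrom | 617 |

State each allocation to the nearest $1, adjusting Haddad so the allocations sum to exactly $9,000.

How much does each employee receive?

Sum of billable hours: 5,746.
Pro-rata amounts: Quinlan 1,523/5,746 × $9,000 = 2,385.49; Delacroix 1,390/5,746 × $9,000 = 2,177.17; Haddad 1,985/5,746 × $9,000 = 3,109.12; Kowalski 231/5,746 × $9,000 = 361.82; Bergstrom 617/5,746 × $9,000 = 966.41.
At nearest $1: Quinlan $2,385; Delacroix $2,177; Haddad $3,109; Kowalski $362; Bergstrom $966. Sum = $8,999.
Difference $9,000 − $8,999 = +$1 applied to Haddad: Haddad becomes $3,110.

Quinlan: $2,385 | Delacroix: $2,177 | Haddad: $3,110 | Kowalski: $362 | Bergstrom: $966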